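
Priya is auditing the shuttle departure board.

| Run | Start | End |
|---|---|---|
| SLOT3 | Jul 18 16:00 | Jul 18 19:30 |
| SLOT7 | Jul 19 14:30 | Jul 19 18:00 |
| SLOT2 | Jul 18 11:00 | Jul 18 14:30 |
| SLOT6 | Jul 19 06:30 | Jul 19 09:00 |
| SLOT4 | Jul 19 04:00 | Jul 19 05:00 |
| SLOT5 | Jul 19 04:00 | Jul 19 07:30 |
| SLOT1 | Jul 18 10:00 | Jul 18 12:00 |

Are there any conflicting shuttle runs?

Sorted by start: SLOT1, SLOT2, SLOT3, SLOT4, SLOT5, SLOT6, SLOT7.
SLOT2 starts before SLOT1 ends → SLOT1 and SLOT2 overlap.
That's a conflict, so the schedule is not conflict-free.

Yes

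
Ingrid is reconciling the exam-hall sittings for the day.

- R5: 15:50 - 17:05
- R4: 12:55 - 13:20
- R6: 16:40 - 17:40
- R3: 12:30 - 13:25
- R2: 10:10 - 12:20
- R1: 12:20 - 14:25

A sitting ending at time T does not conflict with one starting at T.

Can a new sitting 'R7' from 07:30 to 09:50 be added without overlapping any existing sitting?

Yes — the slot is free

R2: starts 10:10 at or after R7 ends 09:50 → clear.
R1: starts 12:20 at or after R7 ends 09:50 → clear.
R3: starts 12:30 at or after R7 ends 09:50 → clear.
R4: starts 12:55 at or after R7 ends 09:50 → clear.
R5: starts 15:50 at or after R7 ends 09:50 → clear.
R6: starts 16:40 at or after R7 ends 09:50 → clear.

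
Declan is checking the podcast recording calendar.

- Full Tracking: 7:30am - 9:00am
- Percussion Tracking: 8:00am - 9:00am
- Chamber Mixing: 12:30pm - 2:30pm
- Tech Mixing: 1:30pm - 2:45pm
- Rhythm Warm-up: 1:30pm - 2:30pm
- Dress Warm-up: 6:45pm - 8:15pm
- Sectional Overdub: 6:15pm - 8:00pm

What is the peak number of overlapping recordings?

Sort all start/end points and keep a running count:
7:30am start Full Tracking → 1
8:00am start Percussion Tracking → 2
9:00am end Full Tracking → 1
9:00am end Percussion Tracking → 0
12:30pm start Chamber Mixing → 1
1:30pm start Rhythm Warm-up → 2
1:30pm start Tech Mixing → 3
2:30pm end Chamber Mixing → 2
2:30pm end Rhythm Warm-up → 1
2:45pm end Tech Mixing → 0
6:15pm start Sectional Overdub → 1
6:45pm start Dress Warm-up → 2
8:00pm end Sectional Overdub → 1
8:15pm end Dress Warm-up → 0
Peak is 3, at 1:30pm (Chamber Mixing, Rhythm Warm-up, Tech Mixing).

3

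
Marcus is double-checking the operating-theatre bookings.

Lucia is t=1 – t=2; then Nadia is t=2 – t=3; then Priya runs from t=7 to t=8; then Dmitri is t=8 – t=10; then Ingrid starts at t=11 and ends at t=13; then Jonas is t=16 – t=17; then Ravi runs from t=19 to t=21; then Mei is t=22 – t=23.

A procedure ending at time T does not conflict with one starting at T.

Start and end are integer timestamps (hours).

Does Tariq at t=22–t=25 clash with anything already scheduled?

Yes — it overlaps Mei

Lucia: ends t=2 at or before Tariq starts t=22 → clear.
Nadia: ends t=3 at or before Tariq starts t=22 → clear.
Priya: ends t=8 at or before Tariq starts t=22 → clear.
Dmitri: ends t=10 at or before Tariq starts t=22 → clear.
Ingrid: ends t=13 at or before Tariq starts t=22 → clear.
Jonas: ends t=17 at or before Tariq starts t=22 → clear.
Ravi: ends t=21 at or before Tariq starts t=22 → clear.
Mei: starts t=22 before Tariq ends t=25, and ends t=23 after Tariq starts t=22 → overlap.
Tariq overlaps Mei.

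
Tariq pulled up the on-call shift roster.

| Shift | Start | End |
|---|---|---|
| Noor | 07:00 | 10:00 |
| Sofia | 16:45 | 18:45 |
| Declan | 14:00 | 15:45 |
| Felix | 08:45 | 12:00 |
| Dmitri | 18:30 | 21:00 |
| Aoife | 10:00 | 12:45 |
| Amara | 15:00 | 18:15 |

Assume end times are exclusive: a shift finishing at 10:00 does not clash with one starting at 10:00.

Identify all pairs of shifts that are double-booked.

Check each pair: they overlap iff neither finishes before the other starts.
Sorted by start: Noor, Felix, Aoife, Declan, Amara, Sofia, Dmitri.
Felix starts before Noor ends → Noor and Felix overlap.
Aoife starts exactly when Noor ends (back-to-back, no overlap), so nothing later overlaps Noor either.
Aoife starts before Felix ends → Felix and Aoife overlap.
Declan starts after Felix ends, so nothing later overlaps Felix either.
Declan starts after Aoife ends, so nothing later overlaps Aoife either.
Amara starts before Declan ends → Declan and Amara overlap.
Sofia starts after Declan ends, so nothing later overlaps Declan either.
Sofia starts before Amara ends → Amara and Sofia overlap.
Dmitri starts after Amara ends.
Dmitri starts before Sofia ends → Sofia and Dmitri overlap.

Amara & Declan, Amara & Sofia, Aoife & Felix, Dmitri & Sofia, Felix & Noor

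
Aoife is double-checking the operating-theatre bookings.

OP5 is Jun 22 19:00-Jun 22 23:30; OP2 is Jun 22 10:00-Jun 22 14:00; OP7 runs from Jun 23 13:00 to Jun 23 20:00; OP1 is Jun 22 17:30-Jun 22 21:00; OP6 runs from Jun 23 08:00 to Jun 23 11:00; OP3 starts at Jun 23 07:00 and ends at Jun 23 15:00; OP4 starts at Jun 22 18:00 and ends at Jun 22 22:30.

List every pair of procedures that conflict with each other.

OP1 & OP4, OP1 & OP5, OP3 & OP6, OP3 & OP7, OP4 & OP5

Sorted by start: OP2, OP1, OP4, OP5, OP3, OP6, OP7.
OP1 starts after OP2 ends — done with OP2.
OP4 starts before OP1 ends → OP1 and OP4 overlap.
OP5 starts before OP1 ends → OP1 and OP5 overlap.
OP3 starts after OP1 ends — done with OP1.
OP5 starts before OP4 ends → OP4 and OP5 overlap.
OP3 starts after OP4 ends — done with OP4.
OP3 starts after OP5 ends — done with OP5.
OP6 starts before OP3 ends → OP3 and OP6 overlap.
OP7 starts before OP3 ends → OP3 and OP7 overlap.
OP7 starts after OP6 ends.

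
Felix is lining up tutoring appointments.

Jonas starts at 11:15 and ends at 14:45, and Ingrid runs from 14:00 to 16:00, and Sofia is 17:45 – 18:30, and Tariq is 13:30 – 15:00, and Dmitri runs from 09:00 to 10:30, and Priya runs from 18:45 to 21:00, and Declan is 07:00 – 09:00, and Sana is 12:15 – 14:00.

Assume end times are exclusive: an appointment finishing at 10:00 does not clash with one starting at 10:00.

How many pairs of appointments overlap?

Sorted by start: Declan, Dmitri, Jonas, Sana, Tariq, Ingrid, Sofia, Priya.
Dmitri starts exactly when Declan ends (back-to-back, no overlap) — done with Declan.
Jonas starts after Dmitri ends — done with Dmitri.
Sana starts before Jonas ends → Jonas and Sana overlap.
Tariq starts before Jonas ends → Jonas and Tariq overlap.
Ingrid starts before Jonas ends → Jonas and Ingrid overlap.
Sofia starts after Jonas ends — done with Jonas.
Tariq starts before Sana ends → Sana and Tariq overlap.
Ingrid starts exactly when Sana ends (back-to-back, no overlap) — done with Sana.
Ingrid starts before Tariq ends → Tariq and Ingrid overlap.
Sofia starts after Tariq ends — done with Tariq.
Sofia starts after Ingrid ends — done with Ingrid.
Priya starts after Sofia ends.
Overlapping pairs: Ingrid & Jonas, Ingrid & Tariq, Jonas & Sana, Jonas & Tariq, Sana & Tariq — 5 in total.

5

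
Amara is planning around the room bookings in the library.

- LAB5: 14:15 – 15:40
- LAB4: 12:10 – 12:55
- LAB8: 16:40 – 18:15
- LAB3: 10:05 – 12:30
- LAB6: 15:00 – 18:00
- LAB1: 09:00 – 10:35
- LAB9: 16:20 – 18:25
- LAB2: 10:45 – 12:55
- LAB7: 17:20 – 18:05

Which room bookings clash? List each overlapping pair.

Two intervals overlap when each starts before the other ends.
Sorted by start: LAB1, LAB3, LAB2, LAB4, LAB5, LAB6, LAB9, LAB8, LAB7.
LAB3 starts before LAB1 ends → LAB1 and LAB3 overlap.
LAB2 starts after LAB1 ends; LAB1 is clear from here.
LAB2 starts before LAB3 ends → LAB3 and LAB2 overlap.
LAB4 starts before LAB3 ends → LAB3 and LAB4 overlap.
LAB5 starts after LAB3 ends; LAB3 is clear from here.
LAB4 starts before LAB2 ends → LAB2 and LAB4 overlap.
LAB5 starts after LAB2 ends; LAB2 is clear from here.
LAB5 starts after LAB4 ends; LAB4 is clear from here.
LAB6 starts before LAB5 ends → LAB5 and LAB6 overlap.
LAB9 starts after LAB5 ends; LAB5 is clear from here.
LAB9 starts before LAB6 ends → LAB6 and LAB9 overlap.
LAB8 starts before LAB6 ends → LAB6 and LAB8 overlap.
LAB7 starts before LAB6 ends → LAB6 and LAB7 overlap.
LAB8 starts before LAB9 ends → LAB9 and LAB8 overlap.
LAB7 starts before LAB9 ends → LAB9 and LAB7 overlap.
LAB7 starts before LAB8 ends → LAB8 and LAB7 overlap.

LAB1 & LAB3, LAB2 & LAB3, LAB2 & LAB4, LAB3 & LAB4, LAB5 & LAB6, LAB6 & LAB7, LAB6 & LAB8, LAB6 & LAB9, LAB7 & LAB8, LAB7 & LAB9, LAB8 & LAB9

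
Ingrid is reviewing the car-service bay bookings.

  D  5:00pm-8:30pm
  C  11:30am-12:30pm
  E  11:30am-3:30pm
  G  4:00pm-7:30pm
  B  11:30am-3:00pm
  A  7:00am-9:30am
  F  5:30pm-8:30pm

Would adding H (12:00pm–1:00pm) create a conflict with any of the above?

A: ends 9:30am at or before H starts 12:00pm → clear.
B: starts 11:30am before H ends 1:00pm, and ends 3:00pm after H starts 12:00pm → overlap.
C: starts 11:30am before H ends 1:00pm, and ends 12:30pm after H starts 12:00pm → overlap.
E: starts 11:30am before H ends 1:00pm, and ends 3:30pm after H starts 12:00pm → overlap.
G: starts 4:00pm at or after H ends 1:00pm → clear.
D: starts 5:00pm at or after H ends 1:00pm → clear.
F: starts 5:30pm at or after H ends 1:00pm → clear.
H overlaps B, C, E.

Yes — it overlaps B, C, E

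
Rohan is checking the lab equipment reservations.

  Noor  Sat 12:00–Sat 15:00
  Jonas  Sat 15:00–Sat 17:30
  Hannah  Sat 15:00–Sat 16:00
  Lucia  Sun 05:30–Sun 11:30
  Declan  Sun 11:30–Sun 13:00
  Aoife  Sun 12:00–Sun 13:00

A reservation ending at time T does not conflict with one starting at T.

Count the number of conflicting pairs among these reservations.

Sorted by start: Noor, Jonas, Hannah, Lucia, Declan, Aoife.
Jonas starts exactly when Noor ends (back-to-back, no overlap), so nothing later overlaps Noor either.
Hannah starts before Jonas ends → Jonas and Hannah overlap.
Lucia starts after Jonas ends, so nothing later overlaps Jonas either.
Lucia starts after Hannah ends, so nothing later overlaps Hannah either.
Declan starts exactly when Lucia ends (back-to-back, no overlap), so nothing later overlaps Lucia either.
Aoife starts before Declan ends → Declan and Aoife overlap.
Overlapping pairs: Aoife & Declan, Hannah & Jonas — 2 in total.

2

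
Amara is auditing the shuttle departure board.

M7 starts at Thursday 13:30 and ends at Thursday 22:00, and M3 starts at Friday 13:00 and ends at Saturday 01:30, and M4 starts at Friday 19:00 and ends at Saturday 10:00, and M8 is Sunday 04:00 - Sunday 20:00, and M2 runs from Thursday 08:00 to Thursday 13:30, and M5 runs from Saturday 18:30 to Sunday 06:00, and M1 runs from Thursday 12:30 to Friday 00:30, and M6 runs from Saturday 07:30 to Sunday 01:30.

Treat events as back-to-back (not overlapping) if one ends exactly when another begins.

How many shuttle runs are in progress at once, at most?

Sweep the timeline, counting +1 at each start and −1 at each end (ends before starts at a tie):
Thursday 08:00 start M2 → 1
Thursday 12:30 start M1 → 2
Thursday 13:30 end M2 → 1
Thursday 13:30 start M7 → 2
Thursday 22:00 end M7 → 1
Friday 00:30 end M1 → 0
Friday 13:00 start M3 → 1
Friday 19:00 start M4 → 2
Saturday 01:30 end M3 → 1
Saturday 07:30 start M6 → 2
Saturday 10:00 end M4 → 1
Saturday 18:30 start M5 → 2
Sunday 01:30 end M6 → 1
Sunday 04:00 start M8 → 2
Sunday 06:00 end M5 → 1
Sunday 20:00 end M8 → 0
Peak is 2, at Thursday 12:30 (M1, M2).

2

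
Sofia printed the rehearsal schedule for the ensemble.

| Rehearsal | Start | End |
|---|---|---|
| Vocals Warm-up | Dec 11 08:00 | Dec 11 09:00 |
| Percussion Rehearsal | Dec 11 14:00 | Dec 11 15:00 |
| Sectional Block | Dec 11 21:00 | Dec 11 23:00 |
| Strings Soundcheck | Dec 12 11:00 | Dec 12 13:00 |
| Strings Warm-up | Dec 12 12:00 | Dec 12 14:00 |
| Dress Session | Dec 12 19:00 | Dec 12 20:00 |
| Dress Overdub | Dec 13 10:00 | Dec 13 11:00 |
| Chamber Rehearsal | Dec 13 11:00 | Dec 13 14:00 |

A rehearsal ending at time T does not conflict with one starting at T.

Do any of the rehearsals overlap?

Sorted by start: Vocals Warm-up, Percussion Rehearsal, Sectional Block, Strings Soundcheck, Strings Warm-up, Dress Session, Dress Overdub, Chamber Rehearsal.
Percussion Rehearsal starts after Vocals Warm-up ends, so Vocals Warm-up has no further overlaps.
Sectional Block starts after Percussion Rehearsal ends, so Percussion Rehearsal has no further overlaps.
Strings Soundcheck starts after Sectional Block ends, so Sectional Block has no further overlaps.
Strings Warm-up starts before Strings Soundcheck ends → Strings Soundcheck and Strings Warm-up overlap.
That's a conflict, so the schedule is not conflict-free.

Yes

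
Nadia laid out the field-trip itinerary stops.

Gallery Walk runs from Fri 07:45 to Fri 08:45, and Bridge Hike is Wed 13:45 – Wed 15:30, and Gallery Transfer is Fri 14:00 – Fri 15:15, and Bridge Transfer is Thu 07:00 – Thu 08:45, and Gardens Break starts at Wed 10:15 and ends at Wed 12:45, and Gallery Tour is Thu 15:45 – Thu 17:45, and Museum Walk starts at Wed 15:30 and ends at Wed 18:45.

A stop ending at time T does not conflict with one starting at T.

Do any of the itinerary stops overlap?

Sorted by start: Gardens Break, Bridge Hike, Museum Walk, Bridge Transfer, Gallery Tour, Gallery Walk, Gallery Transfer.
Bridge Hike starts after Gardens Break ends, so Gardens Break has no further overlaps.
Museum Walk starts exactly when Bridge Hike ends (back-to-back, no overlap), so Bridge Hike has no further overlaps.
Bridge Transfer starts after Museum Walk ends, so Museum Walk has no further overlaps.
Gallery Tour starts after Bridge Transfer ends, so Bridge Transfer has no further overlaps.
Gallery Walk starts after Gallery Tour ends, so Gallery Tour has no further overlaps.
Gallery Transfer starts after Gallery Walk ends.
Every pair is clear; the schedule has no overlaps.

No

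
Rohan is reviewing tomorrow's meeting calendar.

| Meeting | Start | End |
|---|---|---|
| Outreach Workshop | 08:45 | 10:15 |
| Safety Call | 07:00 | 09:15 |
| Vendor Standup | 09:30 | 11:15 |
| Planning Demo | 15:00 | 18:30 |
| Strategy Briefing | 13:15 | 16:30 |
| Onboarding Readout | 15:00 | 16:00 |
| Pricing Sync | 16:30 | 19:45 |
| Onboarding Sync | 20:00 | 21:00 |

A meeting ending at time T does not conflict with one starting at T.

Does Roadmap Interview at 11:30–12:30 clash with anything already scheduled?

Safety Call: ends 09:15 at or before Roadmap Interview starts 11:30 → clear.
Outreach Workshop: ends 10:15 at or before Roadmap Interview starts 11:30 → clear.
Vendor Standup: ends 11:15 at or before Roadmap Interview starts 11:30 → clear.
Strategy Briefing: starts 13:15 at or after Roadmap Interview ends 12:30 → clear.
Planning Demo: starts 15:00 at or after Roadmap Interview ends 12:30 → clear.
Onboarding Readout: starts 15:00 at or after Roadmap Interview ends 12:30 → clear.
Pricing Sync: starts 16:30 at or after Roadmap Interview ends 12:30 → clear.
Onboarding Sync: starts 20:00 at or after Roadmap Interview ends 12:30 → clear.

No — it doesn't clash with anything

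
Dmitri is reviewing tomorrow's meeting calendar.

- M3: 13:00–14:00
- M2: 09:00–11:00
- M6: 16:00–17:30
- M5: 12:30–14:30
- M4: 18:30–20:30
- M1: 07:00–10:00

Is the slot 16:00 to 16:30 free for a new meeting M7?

No — it overlaps M6

M1: ends 10:00 at or before M7 starts 16:00 → clear.
M2: ends 11:00 at or before M7 starts 16:00 → clear.
M5: ends 14:30 at or before M7 starts 16:00 → clear.
M3: ends 14:00 at or before M7 starts 16:00 → clear.
M6: starts 16:00 before M7 ends 16:30, and ends 17:30 after M7 starts 16:00 → overlap.
M4: starts 18:30 at or after M7 ends 16:30 → clear.
M7 overlaps M6.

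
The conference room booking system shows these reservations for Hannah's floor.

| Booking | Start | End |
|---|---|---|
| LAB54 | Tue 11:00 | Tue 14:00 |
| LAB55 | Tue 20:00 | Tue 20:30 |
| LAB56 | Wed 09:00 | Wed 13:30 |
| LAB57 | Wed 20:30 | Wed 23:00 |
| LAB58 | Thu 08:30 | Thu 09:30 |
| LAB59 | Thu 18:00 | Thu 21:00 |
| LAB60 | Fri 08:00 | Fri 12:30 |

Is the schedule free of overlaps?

Yes

Two intervals overlap when each starts before the other ends.
Sorted by start: LAB54, LAB55, LAB56, LAB57, LAB58, LAB59, LAB60.
LAB55 starts after LAB54 ends, so nothing later overlaps LAB54 either.
LAB56 starts after LAB55 ends, so nothing later overlaps LAB55 either.
LAB57 starts after LAB56 ends, so nothing later overlaps LAB56 either.
LAB58 starts after LAB57 ends, so nothing later overlaps LAB57 either.
LAB59 starts after LAB58 ends, so nothing later overlaps LAB58 either.
LAB60 starts after LAB59 ends.
Every pair is clear; the schedule has no overlaps.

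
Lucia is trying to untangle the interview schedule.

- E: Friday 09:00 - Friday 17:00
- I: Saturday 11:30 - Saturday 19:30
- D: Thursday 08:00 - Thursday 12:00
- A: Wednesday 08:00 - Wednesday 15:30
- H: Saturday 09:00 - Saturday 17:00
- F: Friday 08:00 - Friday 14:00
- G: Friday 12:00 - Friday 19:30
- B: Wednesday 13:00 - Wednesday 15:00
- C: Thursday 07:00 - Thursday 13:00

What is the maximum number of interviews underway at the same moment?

3

Walk through starts and ends in time order (an end at T is processed before a start at T):
Wednesday 08:00 start A → 1
Wednesday 13:00 start B → 2
Wednesday 15:00 end B → 1
Wednesday 15:30 end A → 0
Thursday 07:00 start C → 1
Thursday 08:00 start D → 2
Thursday 12:00 end D → 1
Thursday 13:00 end C → 0
Friday 08:00 start F → 1
Friday 09:00 start E → 2
Friday 12:00 start G → 3
Friday 14:00 end F → 2
Friday 17:00 end E → 1
Friday 19:30 end G → 0
Saturday 09:00 start H → 1
Saturday 11:30 start I → 2
Saturday 17:00 end H → 1
Saturday 19:30 end I → 0
Peak is 3, at Friday 12:00 (E, F, G).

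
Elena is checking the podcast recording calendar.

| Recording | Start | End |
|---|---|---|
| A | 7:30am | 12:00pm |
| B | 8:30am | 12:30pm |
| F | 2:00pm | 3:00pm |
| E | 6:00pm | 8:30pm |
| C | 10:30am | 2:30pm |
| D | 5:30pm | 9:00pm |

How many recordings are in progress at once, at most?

Sort all start/end points and keep a running count:
7:30am start A → 1
8:30am start B → 2
10:30am start C → 3
12:00pm end A → 2
12:30pm end B → 1
2:00pm start F → 2
2:30pm end C → 1
3:00pm end F → 0
5:30pm start D → 1
6:00pm start E → 2
8:30pm end E → 1
9:00pm end D → 0
Peak is 3, at 10:30am (A, B, C).

3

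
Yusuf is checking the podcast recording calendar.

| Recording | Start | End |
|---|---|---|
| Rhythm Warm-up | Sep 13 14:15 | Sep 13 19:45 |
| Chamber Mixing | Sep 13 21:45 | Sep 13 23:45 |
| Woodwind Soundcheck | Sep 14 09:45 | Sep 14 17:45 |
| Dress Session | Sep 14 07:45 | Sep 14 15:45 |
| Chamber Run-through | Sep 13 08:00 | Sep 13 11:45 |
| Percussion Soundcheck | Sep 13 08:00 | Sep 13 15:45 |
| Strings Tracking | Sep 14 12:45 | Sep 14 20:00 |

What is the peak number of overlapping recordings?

3

Sort all start/end points and keep a running count:
Sep 13 08:00 start Chamber Run-through → 1
Sep 13 08:00 start Percussion Soundcheck → 2
Sep 13 11:45 end Chamber Run-through → 1
Sep 13 14:15 start Rhythm Warm-up → 2
Sep 13 15:45 end Percussion Soundcheck → 1
Sep 13 19:45 end Rhythm Warm-up → 0
Sep 13 21:45 start Chamber Mixing → 1
Sep 13 23:45 end Chamber Mixing → 0
Sep 14 07:45 start Dress Session → 1
Sep 14 09:45 start Woodwind Soundcheck → 2
Sep 14 12:45 start Strings Tracking → 3
Sep 14 15:45 end Dress Session → 2
Sep 14 17:45 end Woodwind Soundcheck → 1
Sep 14 20:00 end Strings Tracking → 0
Peak is 3, at Sep 14 12:45 (Dress Session, Strings Tracking, Woodwind Soundcheck).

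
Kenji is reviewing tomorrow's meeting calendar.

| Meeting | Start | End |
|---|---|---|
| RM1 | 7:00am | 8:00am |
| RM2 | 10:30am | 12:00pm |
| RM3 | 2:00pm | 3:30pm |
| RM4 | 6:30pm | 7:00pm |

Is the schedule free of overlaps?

Sorted by start: RM1, RM2, RM3, RM4.
RM2 starts after RM1 ends — done with RM1.
RM3 starts after RM2 ends — done with RM2.
RM4 starts after RM3 ends.
Every pair is clear; the schedule has no overlaps.

Yes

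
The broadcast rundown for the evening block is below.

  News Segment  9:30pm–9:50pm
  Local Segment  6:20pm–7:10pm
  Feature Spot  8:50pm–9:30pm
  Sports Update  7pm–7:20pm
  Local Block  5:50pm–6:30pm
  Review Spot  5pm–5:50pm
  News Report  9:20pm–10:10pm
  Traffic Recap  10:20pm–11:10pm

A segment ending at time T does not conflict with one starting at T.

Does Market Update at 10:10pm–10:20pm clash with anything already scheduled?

Review Spot: ends 5:50pm at or before Market Update starts 10:10pm → clear.
Local Block: ends 6:30pm at or before Market Update starts 10:10pm → clear.
Local Segment: ends 7:10pm at or before Market Update starts 10:10pm → clear.
Sports Update: ends 7:20pm at or before Market Update starts 10:10pm → clear.
Feature Spot: ends 9:30pm at or before Market Update starts 10:10pm → clear.
News Report: ends 10:10pm at or before Market Update starts 10:10pm → clear.
News Segment: ends 9:50pm at or before Market Update starts 10:10pm → clear.
Traffic Recap: starts 10:20pm at or after Market Update ends 10:20pm → clear.

No — it doesn't clash with anything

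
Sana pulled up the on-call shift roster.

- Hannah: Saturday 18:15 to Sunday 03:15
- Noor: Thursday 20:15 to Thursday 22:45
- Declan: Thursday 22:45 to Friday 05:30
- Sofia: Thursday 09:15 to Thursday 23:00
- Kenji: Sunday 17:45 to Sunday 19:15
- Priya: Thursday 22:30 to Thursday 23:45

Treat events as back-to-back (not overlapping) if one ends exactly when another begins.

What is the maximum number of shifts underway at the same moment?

3

Sort all start/end points and keep a running count:
Thursday 09:15 start Sofia → 1
Thursday 20:15 start Noor → 2
Thursday 22:30 start Priya → 3
Thursday 22:45 end Noor → 2
Thursday 22:45 start Declan → 3
Thursday 23:00 end Sofia → 2
Thursday 23:45 end Priya → 1
Friday 05:30 end Declan → 0
Saturday 18:15 start Hannah → 1
Sunday 03:15 end Hannah → 0
Sunday 17:45 start Kenji → 1
Sunday 19:15 end Kenji → 0
Peak is 3, at Thursday 22:30 (Noor, Priya, Sofia).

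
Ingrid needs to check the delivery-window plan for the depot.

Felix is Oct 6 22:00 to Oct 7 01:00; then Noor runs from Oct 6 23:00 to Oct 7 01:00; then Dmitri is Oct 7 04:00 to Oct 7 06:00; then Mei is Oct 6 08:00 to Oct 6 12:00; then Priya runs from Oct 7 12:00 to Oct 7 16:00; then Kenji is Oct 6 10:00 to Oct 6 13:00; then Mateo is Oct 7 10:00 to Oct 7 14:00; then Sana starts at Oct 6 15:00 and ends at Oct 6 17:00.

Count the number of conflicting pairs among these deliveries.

3

Check each pair: they overlap iff neither finishes before the other starts.
Sorted by start: Mei, Kenji, Sana, Felix, Noor, Dmitri, Mateo, Priya.
Kenji starts before Mei ends → Mei and Kenji overlap.
Sana starts after Mei ends, so Mei has no further overlaps.
Sana starts after Kenji ends, so Kenji has no further overlaps.
Felix starts after Sana ends, so Sana has no further overlaps.
Noor starts before Felix ends → Felix and Noor overlap.
Dmitri starts after Felix ends, so Felix has no further overlaps.
Dmitri starts after Noor ends, so Noor has no further overlaps.
Mateo starts after Dmitri ends, so Dmitri has no further overlaps.
Priya starts before Mateo ends → Mateo and Priya overlap.
Overlapping pairs: Felix & Noor, Kenji & Mei, Mateo & Priya — 3 in total.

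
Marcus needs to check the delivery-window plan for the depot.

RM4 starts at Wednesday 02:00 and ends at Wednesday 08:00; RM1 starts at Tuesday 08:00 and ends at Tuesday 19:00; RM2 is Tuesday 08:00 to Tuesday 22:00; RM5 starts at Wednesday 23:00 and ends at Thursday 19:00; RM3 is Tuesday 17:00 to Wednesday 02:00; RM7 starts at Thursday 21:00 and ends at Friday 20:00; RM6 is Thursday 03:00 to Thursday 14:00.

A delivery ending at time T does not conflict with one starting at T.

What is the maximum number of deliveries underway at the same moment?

3

Sort all start/end points and keep a running count:
Tuesday 08:00 start RM1 → 1
Tuesday 08:00 start RM2 → 2
Tuesday 17:00 start RM3 → 3
Tuesday 19:00 end RM1 → 2
Tuesday 22:00 end RM2 → 1
Wednesday 02:00 end RM3 → 0
Wednesday 02:00 start RM4 → 1
Wednesday 08:00 end RM4 → 0
Wednesday 23:00 start RM5 → 1
Thursday 03:00 start RM6 → 2
Thursday 14:00 end RM6 → 1
Thursday 19:00 end RM5 → 0
Thursday 21:00 start RM7 → 1
Friday 20:00 end RM7 → 0
Peak is 3, at Tuesday 17:00 (RM1, RM2, RM3).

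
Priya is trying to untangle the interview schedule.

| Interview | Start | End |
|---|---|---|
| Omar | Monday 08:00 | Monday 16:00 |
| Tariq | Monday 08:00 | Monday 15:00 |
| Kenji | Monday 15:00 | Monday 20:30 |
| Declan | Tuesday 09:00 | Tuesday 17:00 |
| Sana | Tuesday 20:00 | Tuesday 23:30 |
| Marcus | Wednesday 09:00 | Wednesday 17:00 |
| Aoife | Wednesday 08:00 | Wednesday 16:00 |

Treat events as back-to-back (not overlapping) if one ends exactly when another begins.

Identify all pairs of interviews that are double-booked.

Aoife & Marcus, Kenji & Omar, Omar & Tariq

Sorted by start: Omar, Tariq, Kenji, Declan, Sana, Aoife, Marcus.
Tariq starts before Omar ends → Omar and Tariq overlap.
Kenji starts before Omar ends → Omar and Kenji overlap.
Declan starts after Omar ends; Omar is clear from here.
Kenji starts exactly when Tariq ends (back-to-back, no overlap); Tariq is clear from here.
Declan starts after Kenji ends; Kenji is clear from here.
Sana starts after Declan ends; Declan is clear from here.
Aoife starts after Sana ends; Sana is clear from here.
Marcus starts before Aoife ends → Aoife and Marcus overlap.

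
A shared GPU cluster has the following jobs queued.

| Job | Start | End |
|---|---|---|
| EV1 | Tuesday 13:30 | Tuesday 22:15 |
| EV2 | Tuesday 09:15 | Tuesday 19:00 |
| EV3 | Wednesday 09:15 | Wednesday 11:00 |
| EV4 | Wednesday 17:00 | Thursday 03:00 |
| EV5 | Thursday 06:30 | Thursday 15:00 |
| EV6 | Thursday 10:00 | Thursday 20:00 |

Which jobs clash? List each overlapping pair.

Check each pair: they overlap iff neither finishes before the other starts.
Sorted by start: EV2, EV1, EV3, EV4, EV5, EV6.
EV1 starts before EV2 ends → EV2 and EV1 overlap.
EV3 starts after EV2 ends, so nothing later overlaps EV2 either.
EV3 starts after EV1 ends, so nothing later overlaps EV1 either.
EV4 starts after EV3 ends, so nothing later overlaps EV3 either.
EV5 starts after EV4 ends, so nothing later overlaps EV4 either.
EV6 starts before EV5 ends → EV5 and EV6 overlap.

EV1 & EV2, EV5 & EV6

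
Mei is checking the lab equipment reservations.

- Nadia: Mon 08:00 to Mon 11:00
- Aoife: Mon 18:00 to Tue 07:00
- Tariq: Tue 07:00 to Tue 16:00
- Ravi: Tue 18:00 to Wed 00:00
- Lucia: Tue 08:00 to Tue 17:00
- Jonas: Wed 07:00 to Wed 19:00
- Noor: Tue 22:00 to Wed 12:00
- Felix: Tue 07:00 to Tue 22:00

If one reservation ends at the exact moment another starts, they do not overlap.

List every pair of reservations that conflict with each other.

Felix & Lucia, Felix & Ravi, Felix & Tariq, Jonas & Noor, Lucia & Tariq, Noor & Ravi

Sorted by start: Nadia, Aoife, Tariq, Felix, Lucia, Ravi, Noor, Jonas.
Aoife starts after Nadia ends, so Nadia has no further overlaps.
Tariq starts exactly when Aoife ends (back-to-back, no overlap), so Aoife has no further overlaps.
Felix starts before Tariq ends → Tariq and Felix overlap.
Lucia starts before Tariq ends → Tariq and Lucia overlap.
Ravi starts after Tariq ends, so Tariq has no further overlaps.
Lucia starts before Felix ends → Felix and Lucia overlap.
Ravi starts before Felix ends → Felix and Ravi overlap.
Noor starts exactly when Felix ends (back-to-back, no overlap), so Felix has no further overlaps.
Ravi starts after Lucia ends, so Lucia has no further overlaps.
Noor starts before Ravi ends → Ravi and Noor overlap.
Jonas starts after Ravi ends.
Jonas starts before Noor ends → Noor and Jonas overlap.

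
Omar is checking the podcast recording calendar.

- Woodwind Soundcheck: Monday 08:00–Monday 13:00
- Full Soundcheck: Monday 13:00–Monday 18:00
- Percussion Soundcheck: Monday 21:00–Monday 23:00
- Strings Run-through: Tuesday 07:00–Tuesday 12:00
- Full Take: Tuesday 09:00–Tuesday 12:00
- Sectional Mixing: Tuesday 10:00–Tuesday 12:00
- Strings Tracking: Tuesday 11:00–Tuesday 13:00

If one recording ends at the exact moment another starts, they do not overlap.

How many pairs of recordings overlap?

Two intervals overlap when each starts before the other ends.
Sorted by start: Woodwind Soundcheck, Full Soundcheck, Percussion Soundcheck, Strings Run-through, Full Take, Sectional Mixing, Strings Tracking.
Full Soundcheck starts exactly when Woodwind Soundcheck ends (back-to-back, no overlap), so nothing later overlaps Woodwind Soundcheck either.
Percussion Soundcheck starts after Full Soundcheck ends, so nothing later overlaps Full Soundcheck either.
Strings Run-through starts after Percussion Soundcheck ends, so nothing later overlaps Percussion Soundcheck either.
Full Take starts before Strings Run-through ends → Strings Run-through and Full Take overlap.
Sectional Mixing starts before Strings Run-through ends → Strings Run-through and Sectional Mixing overlap.
Strings Tracking starts before Strings Run-through ends → Strings Run-through and Strings Tracking overlap.
Sectional Mixing starts before Full Take ends → Full Take and Sectional Mixing overlap.
Strings Tracking starts before Full Take ends → Full Take and Strings Tracking overlap.
Strings Tracking starts before Sectional Mixing ends → Sectional Mixing and Strings Tracking overlap.
Overlapping pairs: Full Take & Sectional Mixing, Full Take & Strings Run-through, Full Take & Strings Tracking, Sectional Mixing & Strings Run-through, Sectional Mixing & Strings Tracking, Strings Run-through & Strings Tracking — 6 in total.

6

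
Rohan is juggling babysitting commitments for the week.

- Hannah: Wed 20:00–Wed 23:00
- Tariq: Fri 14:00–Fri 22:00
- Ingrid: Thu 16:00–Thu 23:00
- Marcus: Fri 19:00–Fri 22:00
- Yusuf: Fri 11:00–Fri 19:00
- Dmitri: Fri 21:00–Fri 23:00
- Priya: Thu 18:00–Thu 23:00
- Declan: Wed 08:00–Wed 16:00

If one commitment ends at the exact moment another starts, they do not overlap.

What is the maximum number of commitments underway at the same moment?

3

Sweep the timeline, counting +1 at each start and −1 at each end (ends before starts at a tie):
Wed 08:00 start Declan → 1
Wed 16:00 end Declan → 0
Wed 20:00 start Hannah → 1
Wed 23:00 end Hannah → 0
Thu 16:00 start Ingrid → 1
Thu 18:00 start Priya → 2
Thu 23:00 end Ingrid → 1
Thu 23:00 end Priya → 0
Fri 11:00 start Yusuf → 1
Fri 14:00 start Tariq → 2
Fri 19:00 end Yusuf → 1
Fri 19:00 start Marcus → 2
Fri 21:00 start Dmitri → 3
Fri 22:00 end Marcus → 2
Fri 22:00 end Tariq → 1
Fri 23:00 end Dmitri → 0
Peak is 3, at Fri 21:00 (Dmitri, Marcus, Tariq).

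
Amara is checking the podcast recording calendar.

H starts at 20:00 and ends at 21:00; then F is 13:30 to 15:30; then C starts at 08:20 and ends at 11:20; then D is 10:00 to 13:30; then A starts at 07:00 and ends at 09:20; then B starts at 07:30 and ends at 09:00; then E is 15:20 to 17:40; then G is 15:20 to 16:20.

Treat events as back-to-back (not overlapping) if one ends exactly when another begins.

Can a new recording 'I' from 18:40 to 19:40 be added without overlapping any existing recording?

Yes — the slot is free

A: ends 09:20 at or before I starts 18:40 → clear.
B: ends 09:00 at or before I starts 18:40 → clear.
C: ends 11:20 at or before I starts 18:40 → clear.
D: ends 13:30 at or before I starts 18:40 → clear.
F: ends 15:30 at or before I starts 18:40 → clear.
E: ends 17:40 at or before I starts 18:40 → clear.
G: ends 16:20 at or before I starts 18:40 → clear.
H: starts 20:00 at or after I ends 19:40 → clear.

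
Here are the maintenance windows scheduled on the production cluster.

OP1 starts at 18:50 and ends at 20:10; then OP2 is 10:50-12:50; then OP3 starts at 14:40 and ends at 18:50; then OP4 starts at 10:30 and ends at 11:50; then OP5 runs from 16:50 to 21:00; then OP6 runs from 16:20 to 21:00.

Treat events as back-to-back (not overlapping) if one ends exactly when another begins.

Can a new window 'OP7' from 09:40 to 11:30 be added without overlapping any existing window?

No — it overlaps OP2, OP4

OP4: starts 10:30 before OP7 ends 11:30, and ends 11:50 after OP7 starts 09:40 → overlap.
OP2: starts 10:50 before OP7 ends 11:30, and ends 12:50 after OP7 starts 09:40 → overlap.
OP3: starts 14:40 at or after OP7 ends 11:30 → clear.
OP6: starts 16:20 at or after OP7 ends 11:30 → clear.
OP5: starts 16:50 at or after OP7 ends 11:30 → clear.
OP1: starts 18:50 at or after OP7 ends 11:30 → clear.
OP7 overlaps OP2, OP4.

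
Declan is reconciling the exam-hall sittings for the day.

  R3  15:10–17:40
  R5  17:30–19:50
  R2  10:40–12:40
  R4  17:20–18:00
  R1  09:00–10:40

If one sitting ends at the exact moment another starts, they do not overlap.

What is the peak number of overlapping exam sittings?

3

Sort all start/end points and keep a running count:
09:00 start R1 → 1
10:40 end R1 → 0
10:40 start R2 → 1
12:40 end R2 → 0
15:10 start R3 → 1
17:20 start R4 → 2
17:30 start R5 → 3
17:40 end R3 → 2
18:00 end R4 → 1
19:50 end R5 → 0
Peak is 3, at 17:30 (R3, R4, R5).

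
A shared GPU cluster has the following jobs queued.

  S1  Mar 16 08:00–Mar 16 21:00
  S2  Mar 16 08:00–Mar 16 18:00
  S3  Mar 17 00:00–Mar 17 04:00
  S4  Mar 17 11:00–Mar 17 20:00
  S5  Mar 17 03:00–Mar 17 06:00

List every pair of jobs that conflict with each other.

S1 & S2, S3 & S5

Sorted by start: S1, S2, S3, S5, S4.
S2 starts before S1 ends → S1 and S2 overlap.
S3 starts after S1 ends — done with S1.
S3 starts after S2 ends — done with S2.
S5 starts before S3 ends → S3 and S5 overlap.
S4 starts after S3 ends.
S4 starts after S5 ends.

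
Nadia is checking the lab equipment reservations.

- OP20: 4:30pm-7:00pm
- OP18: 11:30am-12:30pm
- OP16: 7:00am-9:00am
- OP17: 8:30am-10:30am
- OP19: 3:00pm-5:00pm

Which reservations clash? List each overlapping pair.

OP16 & OP17, OP19 & OP20

Sorted by start: OP16, OP17, OP18, OP19, OP20.
OP17 starts before OP16 ends → OP16 and OP17 overlap.
OP18 starts after OP16 ends — done with OP16.
OP18 starts after OP17 ends — done with OP17.
OP19 starts after OP18 ends — done with OP18.
OP20 starts before OP19 ends → OP19 and OP20 overlap.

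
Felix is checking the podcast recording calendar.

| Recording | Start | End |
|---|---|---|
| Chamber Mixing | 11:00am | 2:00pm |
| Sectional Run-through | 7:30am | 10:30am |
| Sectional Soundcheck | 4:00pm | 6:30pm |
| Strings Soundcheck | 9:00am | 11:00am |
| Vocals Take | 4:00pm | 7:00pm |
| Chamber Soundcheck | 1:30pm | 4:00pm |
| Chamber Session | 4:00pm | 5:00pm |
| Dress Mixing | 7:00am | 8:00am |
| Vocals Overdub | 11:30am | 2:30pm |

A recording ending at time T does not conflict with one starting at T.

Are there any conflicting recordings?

Yes

Sorted by start: Dress Mixing, Sectional Run-through, Strings Soundcheck, Chamber Mixing, Vocals Overdub, Chamber Soundcheck, Vocals Take, Chamber Session, Sectional Soundcheck.
Sectional Run-through starts before Dress Mixing ends → Dress Mixing and Sectional Run-through overlap.
That's a conflict, so the schedule is not conflict-free.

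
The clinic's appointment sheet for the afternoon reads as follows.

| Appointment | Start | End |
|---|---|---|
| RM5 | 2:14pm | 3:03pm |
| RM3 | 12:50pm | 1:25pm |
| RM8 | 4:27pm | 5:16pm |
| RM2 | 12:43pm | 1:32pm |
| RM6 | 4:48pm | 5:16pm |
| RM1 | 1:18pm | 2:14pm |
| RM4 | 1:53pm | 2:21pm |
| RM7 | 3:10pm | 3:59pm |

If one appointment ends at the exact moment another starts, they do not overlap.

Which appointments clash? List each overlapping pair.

Check each pair: they overlap iff neither finishes before the other starts.
Sorted by start: RM2, RM3, RM1, RM4, RM5, RM7, RM8, RM6.
RM3 starts before RM2 ends → RM2 and RM3 overlap.
RM1 starts before RM2 ends → RM2 and RM1 overlap.
RM4 starts after RM2 ends, so RM2 has no further overlaps.
RM1 starts before RM3 ends → RM3 and RM1 overlap.
RM4 starts after RM3 ends, so RM3 has no further overlaps.
RM4 starts before RM1 ends → RM1 and RM4 overlap.
RM5 starts exactly when RM1 ends (back-to-back, no overlap), so RM1 has no further overlaps.
RM5 starts before RM4 ends → RM4 and RM5 overlap.
RM7 starts after RM4 ends, so RM4 has no further overlaps.
RM7 starts after RM5 ends, so RM5 has no further overlaps.
RM8 starts after RM7 ends, so RM7 has no further overlaps.
RM6 starts before RM8 ends → RM8 and RM6 overlap.

RM1 & RM2, RM1 & RM3, RM1 & RM4, RM2 & RM3, RM4 & RM5, RM6 & RM8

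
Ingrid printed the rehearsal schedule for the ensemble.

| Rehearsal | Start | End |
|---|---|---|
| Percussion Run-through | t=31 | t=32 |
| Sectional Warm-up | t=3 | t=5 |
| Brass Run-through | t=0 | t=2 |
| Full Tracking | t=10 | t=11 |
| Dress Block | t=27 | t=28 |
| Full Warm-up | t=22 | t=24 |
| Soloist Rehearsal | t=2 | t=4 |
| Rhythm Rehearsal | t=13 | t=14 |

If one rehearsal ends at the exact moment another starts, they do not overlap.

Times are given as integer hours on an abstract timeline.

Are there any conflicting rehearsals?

Two intervals overlap when each starts before the other ends.
Sorted by start: Brass Run-through, Soloist Rehearsal, Sectional Warm-up, Full Tracking, Rhythm Rehearsal, Full Warm-up, Dress Block, Percussion Run-through.
Soloist Rehearsal starts exactly when Brass Run-through ends (back-to-back, no overlap), so Brass Run-through has no further overlaps.
Sectional Warm-up starts before Soloist Rehearsal ends → Soloist Rehearsal and Sectional Warm-up overlap.
That's a conflict, so the schedule is not conflict-free.

Yes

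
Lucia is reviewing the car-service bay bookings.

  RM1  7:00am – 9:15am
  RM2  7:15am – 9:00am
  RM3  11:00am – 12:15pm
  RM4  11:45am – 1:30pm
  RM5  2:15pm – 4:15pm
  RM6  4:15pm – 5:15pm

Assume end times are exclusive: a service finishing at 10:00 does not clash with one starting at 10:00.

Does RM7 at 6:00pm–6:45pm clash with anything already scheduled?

No — it doesn't clash with anything

RM1: ends 9:15am at or before RM7 starts 6:00pm → clear.
RM2: ends 9:00am at or before RM7 starts 6:00pm → clear.
RM3: ends 12:15pm at or before RM7 starts 6:00pm → clear.
RM4: ends 1:30pm at or before RM7 starts 6:00pm → clear.
RM5: ends 4:15pm at or before RM7 starts 6:00pm → clear.
RM6: ends 5:15pm at or before RM7 starts 6:00pm → clear.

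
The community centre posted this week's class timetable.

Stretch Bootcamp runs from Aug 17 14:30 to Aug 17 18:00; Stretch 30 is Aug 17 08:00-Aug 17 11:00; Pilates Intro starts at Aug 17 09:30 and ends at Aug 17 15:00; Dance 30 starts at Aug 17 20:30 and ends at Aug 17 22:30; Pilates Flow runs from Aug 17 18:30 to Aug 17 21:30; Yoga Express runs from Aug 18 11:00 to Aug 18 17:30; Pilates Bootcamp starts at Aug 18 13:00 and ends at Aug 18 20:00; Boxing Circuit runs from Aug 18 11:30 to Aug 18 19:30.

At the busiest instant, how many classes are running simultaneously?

3

Sort all start/end points and keep a running count:
Aug 17 08:00 start Stretch 30 → 1
Aug 17 09:30 start Pilates Intro → 2
Aug 17 11:00 end Stretch 30 → 1
Aug 17 14:30 start Stretch Bootcamp → 2
Aug 17 15:00 end Pilates Intro → 1
Aug 17 18:00 end Stretch Bootcamp → 0
Aug 17 18:30 start Pilates Flow → 1
Aug 17 20:30 start Dance 30 → 2
Aug 17 21:30 end Pilates Flow → 1
Aug 17 22:30 end Dance 30 → 0
Aug 18 11:00 start Yoga Express → 1
Aug 18 11:30 start Boxing Circuit → 2
Aug 18 13:00 start Pilates Bootcamp → 3
Aug 18 17:30 end Yoga Express → 2
Aug 18 19:30 end Boxing Circuit → 1
Aug 18 20:00 end Pilates Bootcamp → 0
Peak is 3, at Aug 18 13:00 (Boxing Circuit, Pilates Bootcamp, Yoga Express).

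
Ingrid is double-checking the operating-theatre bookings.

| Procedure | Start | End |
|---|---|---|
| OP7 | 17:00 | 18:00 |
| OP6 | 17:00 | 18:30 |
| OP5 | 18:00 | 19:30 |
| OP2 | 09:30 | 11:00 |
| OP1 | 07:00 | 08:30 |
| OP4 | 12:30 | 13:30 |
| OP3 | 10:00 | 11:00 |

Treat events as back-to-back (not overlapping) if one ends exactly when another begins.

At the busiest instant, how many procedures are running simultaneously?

2

Sort all start/end points and keep a running count:
07:00 start OP1 → 1
08:30 end OP1 → 0
09:30 start OP2 → 1
10:00 start OP3 → 2
11:00 end OP2 → 1
11:00 end OP3 → 0
12:30 start OP4 → 1
13:30 end OP4 → 0
17:00 start OP6 → 1
17:00 start OP7 → 2
18:00 end OP7 → 1
18:00 start OP5 → 2
18:30 end OP6 → 1
19:30 end OP5 → 0
Peak is 2, at 10:00 (OP2, OP3).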